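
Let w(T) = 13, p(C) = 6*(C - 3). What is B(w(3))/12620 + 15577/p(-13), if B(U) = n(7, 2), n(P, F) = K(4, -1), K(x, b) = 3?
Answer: -49145363/302880 ≈ -162.26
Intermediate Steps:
n(P, F) = 3
p(C) = -18 + 6*C (p(C) = 6*(-3 + C) = -18 + 6*C)
B(U) = 3
B(w(3))/12620 + 15577/p(-13) = 3/12620 + 15577/(-18 + 6*(-13)) = 3*(1/12620) + 15577/(-18 - 78) = 3/12620 + 15577/(-96) = 3/12620 + 15577*(-1/96) = 3/12620 - 15577/96 = -49145363/302880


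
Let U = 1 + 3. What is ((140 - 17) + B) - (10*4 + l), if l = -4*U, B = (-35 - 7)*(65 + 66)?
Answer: -5403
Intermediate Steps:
U = 4
B = -5502 (B = -42*131 = -5502)
l = -16 (l = -4*4 = -16)
((140 - 17) + B) - (10*4 + l) = ((140 - 17) - 5502) - (10*4 - 16) = (123 - 5502) - (40 - 16) = -5379 - 1*24 = -5379 - 24 = -5403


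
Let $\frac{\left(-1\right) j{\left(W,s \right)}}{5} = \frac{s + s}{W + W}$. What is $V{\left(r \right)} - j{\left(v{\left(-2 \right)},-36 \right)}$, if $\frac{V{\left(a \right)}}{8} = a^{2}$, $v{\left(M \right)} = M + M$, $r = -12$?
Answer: $1197$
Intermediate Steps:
$v{\left(M \right)} = 2 M$
$V{\left(a \right)} = 8 a^{2}$
$j{\left(W,s \right)} = - \frac{5 s}{W}$ ($j{\left(W,s \right)} = - 5 \frac{s + s}{W + W} = - 5 \frac{2 s}{2 W} = - 5 \cdot 2 s \frac{1}{2 W} = - 5 \frac{s}{W} = - \frac{5 s}{W}$)
$V{\left(r \right)} - j{\left(v{\left(-2 \right)},-36 \right)} = 8 \left(-12\right)^{2} - \left(-5\right) \left(-36\right) \frac{1}{2 \left(-2\right)} = 8 \cdot 144 - \left(-5\right) \left(-36\right) \frac{1}{-4} = 1152 - \left(-5\right) \left(-36\right) \left(- \frac{1}{4}\right) = 1152 - -45 = 1152 + 45 = 1197$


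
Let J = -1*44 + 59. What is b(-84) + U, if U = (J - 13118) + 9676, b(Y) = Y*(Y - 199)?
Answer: 20345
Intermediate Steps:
b(Y) = Y*(-199 + Y)
J = 15 (J = -44 + 59 = 15)
U = -3427 (U = (15 - 13118) + 9676 = -13103 + 9676 = -3427)
b(-84) + U = -84*(-199 - 84) - 3427 = -84*(-283) - 3427 = 23772 - 3427 = 20345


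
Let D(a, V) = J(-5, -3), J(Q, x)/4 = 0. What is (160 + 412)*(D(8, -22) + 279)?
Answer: 159588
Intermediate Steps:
J(Q, x) = 0 (J(Q, x) = 4*0 = 0)
D(a, V) = 0
(160 + 412)*(D(8, -22) + 279) = (160 + 412)*(0 + 279) = 572*279 = 159588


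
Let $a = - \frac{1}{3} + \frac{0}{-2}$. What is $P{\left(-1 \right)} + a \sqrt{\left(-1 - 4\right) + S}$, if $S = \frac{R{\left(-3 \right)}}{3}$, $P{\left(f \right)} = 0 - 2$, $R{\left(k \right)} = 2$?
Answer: $-2 - \frac{i \sqrt{39}}{9} \approx -2.0 - 0.69389 i$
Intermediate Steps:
$P{\left(f \right)} = -2$ ($P{\left(f \right)} = 0 - 2 = -2$)
$S = \frac{2}{3} \approx 0.66667$
$a = - \frac{1}{3}$ ($a = \left(-1\right) \frac{1}{3} + 0 \left(- \frac{1}{2}\right) = - \frac{1}{3} + 0 = - \frac{1}{3} \approx -0.33333$)
$P{\left(-1 \right)} + a \sqrt{\left(-1 - 4\right) + S} = -2 - \frac{\sqrt{\left(-1 - 4\right) + \frac{2}{3}}}{3} = -2 - \frac{\sqrt{-5 + \frac{2}{3}}}{3} = -2 - \frac{\sqrt{- \frac{13}{3}}}{3} = -2 - \frac{\frac{1}{3} i \sqrt{39}}{3} = -2 - \frac{i \sqrt{39}}{9}$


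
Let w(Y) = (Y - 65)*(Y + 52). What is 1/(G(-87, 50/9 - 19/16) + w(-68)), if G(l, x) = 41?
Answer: 1/2169 ≈ 0.00046104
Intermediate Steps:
w(Y) = (-65 + Y)*(52 + Y)
1/(G(-87, 50/9 - 19/16) + w(-68)) = 1/(41 + (-3380 + (-68)² - 13*(-68))) = 1/(41 + (-3380 + 4624 + 884)) = 1/(41 + 2128) = 1/2169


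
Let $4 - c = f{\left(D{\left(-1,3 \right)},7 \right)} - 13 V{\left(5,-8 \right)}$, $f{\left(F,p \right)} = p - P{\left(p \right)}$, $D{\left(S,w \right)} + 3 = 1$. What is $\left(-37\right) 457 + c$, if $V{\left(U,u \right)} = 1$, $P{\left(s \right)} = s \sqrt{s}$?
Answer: $-16899 + 7 \sqrt{7} \approx -16880.0$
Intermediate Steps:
$P{\left(s \right)} = s^{\frac{3}{2}}$
$D{\left(S,w \right)} = -2$ ($D{\left(S,w \right)} = -3 + 1 = -2$)
$f{\left(F,p \right)} = p - p^{\frac{3}{2}}$
$c = 10 + 7 \sqrt{7}$ ($c = 4 - \left(\left(7 - 7^{\frac{3}{2}}\right) - 13\right) = 4 - \left(\left(7 - 7 \sqrt{7}\right) - 13\right) = 4 - \left(-6 - 7 \sqrt{7}\right) = 4 + \left(6 + 7 \sqrt{7}\right) = 10 + 7 \sqrt{7} \approx 28.52$)
$\left(-37\right) 457 + c = \left(-37\right) 457 + \left(10 + 7 \sqrt{7}\right) = -16909 + \left(10 + 7 \sqrt{7}\right) = -16899 + 7 \sqrt{7}$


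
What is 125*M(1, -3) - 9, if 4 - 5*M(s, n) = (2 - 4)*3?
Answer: 241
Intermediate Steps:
M(s, n) = 2 (M(s, n) = ⅘ - (2 - 4)*3/5 = ⅘ - (-2)*3/5 = ⅘ - ⅕*(-6) = ⅘ + 6/5 = 2)
125*M(1, -3) - 9 = 125*2 - 9 = 250 - 9 = 241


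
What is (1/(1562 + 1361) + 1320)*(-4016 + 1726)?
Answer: -8835646690/2923 ≈ -3.0228e+6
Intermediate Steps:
(1/(1562 + 1361) + 1320)*(-4016 + 1726) = (1/2923 + 1320)*(-2290) = (3858361/2923)*(-2290) = -8835646690/2923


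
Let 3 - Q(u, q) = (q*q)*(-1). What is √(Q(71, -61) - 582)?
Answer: √3142 ≈ 56.054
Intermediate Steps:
Q(u, q) = 3 + q² (Q(u, q) = 3 - q*q*(-1) = 3 - q²*(-1) = 3 - (-1)*q² = 3 + q²)
√(Q(71, -61) - 582) = √((3 + (-61)²) - 582) = √((3 + 3721) - 582) = √(3724 - 582) = √3142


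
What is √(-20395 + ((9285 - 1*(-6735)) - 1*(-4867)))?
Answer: 2*√123 ≈ 22.181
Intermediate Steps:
√(-20395 + ((9285 - 1*(-6735)) - 1*(-4867))) = √(-20395 + ((9285 + 6735) + 4867)) = √(-20395 + (16020 + 4867)) = √(-20395 + 20887) = √492 = 2*√123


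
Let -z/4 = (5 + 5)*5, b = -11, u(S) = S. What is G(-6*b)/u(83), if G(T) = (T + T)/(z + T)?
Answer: -66/5561 ≈ -0.011868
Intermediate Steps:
z = -200 (z = -4*(5 + 5)*5 = -40*5 = -4*50 = -200)
G(T) = 2*T/(-200 + T) (G(T) = (T + T)/(-200 + T) = (2*T)/(-200 + T) = 2*T/(-200 + T))
G(-6*b)/u(83) = (2*(-6*(-11))/(-200 - 6*(-11)))/83 = (2*66/(-200 + 66))*(1/83) = (2*66/(-134))*(1/83) = (2*66*(-1/134))*(1/83) = -66/67*1/83 = -66/5561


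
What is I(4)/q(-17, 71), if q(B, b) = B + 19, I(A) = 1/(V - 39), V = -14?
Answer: -1/106 ≈ -0.0094340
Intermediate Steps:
I(A) = -1/53 (I(A) = 1/(-14 - 39) = 1/(-53) = -1/53)
q(B, b) = 19 + B
I(4)/q(-17, 71) = -1/(53*(19 - 17)) = -1/53/2 = -1/53*½ = -1/106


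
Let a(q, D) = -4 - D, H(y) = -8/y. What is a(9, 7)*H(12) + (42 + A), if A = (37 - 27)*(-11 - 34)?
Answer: -1202/3 ≈ -400.67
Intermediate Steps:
A = -450 (A = 10*(-45) = -450)
a(9, 7)*H(12) + (42 + A) = (-4 - 1*7)*(-8/12) + (42 - 450) = (-4 - 7)*(-8*1/12) - 408 = -11*(-⅔) - 408 = 22/3 - 408 = -1202/3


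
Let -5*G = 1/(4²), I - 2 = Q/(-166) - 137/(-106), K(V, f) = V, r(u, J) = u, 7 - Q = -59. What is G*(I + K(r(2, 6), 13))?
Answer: -8613/140768 ≈ -0.061186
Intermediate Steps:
Q = 66 (Q = 7 - 1*(-59) = 7 + 59 = 66)
I = 25469/8798 (I = 2 + (66/(-166) - 137/(-106)) = 2 + (66*(-1/166) - 137*(-1/106)) = 2 + (-33/83 + 137/106) = 2 + 7873/8798 = 25469/8798 ≈ 2.8949)
G = -1/80 (G = -1/(5*(4²)) = -⅕/16 = -⅕*1/16 = -1/80 ≈ -0.012500)
G*(I + K(r(2, 6), 13)) = -(25469/8798 + 2)/80 = -1/80*43065/8798 = -8613/140768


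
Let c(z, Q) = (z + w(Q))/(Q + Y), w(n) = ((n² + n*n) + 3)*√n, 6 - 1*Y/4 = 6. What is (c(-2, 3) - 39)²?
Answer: 15484/9 - 1666*√3/3 ≈ 758.58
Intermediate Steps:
Y = 0 (Y = 24 - 4*6 = 24 - 24 = 0)
w(n) = √n*(3 + 2*n²) (w(n) = ((n² + n²) + 3)*√n = (2*n² + 3)*√n = (3 + 2*n²)*√n = √n*(3 + 2*n²))
c(z, Q) = (z + √Q*(3 + 2*Q²))/Q (c(z, Q) = (z + √Q*(3 + 2*Q²))/(Q + 0) = (z + √Q*(3 + 2*Q²))/Q)
(c(-2, 3) - 39)² = ((-2 + √3*(3 + 2*3²))/3 - 39)² = ((-2 + √3*(3 + 2*9))/3 - 39)² = ((-2 + √3*(3 + 18))/3 - 39)² = ((-2 + √3*21)/3 - 39)² = ((-2 + 21*√3)/3 - 39)² = ((-⅔ + 7*√3) - 39)² = (-119/3 + 7*√3)²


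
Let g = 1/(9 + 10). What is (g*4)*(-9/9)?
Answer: -4/19 ≈ -0.21053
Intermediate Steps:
g = 1/19 ≈ 0.052632
(g*4)*(-9/9) = ((1/19)*4)*(-9/9) = 4*(-9*⅑)/19 = (4/19)*(-1) = -4/19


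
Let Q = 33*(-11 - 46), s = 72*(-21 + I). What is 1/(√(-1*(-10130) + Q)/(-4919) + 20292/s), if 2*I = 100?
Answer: 7119450929274/69189356698117 + 148927644*√8249/69189356698117 ≈ 0.10309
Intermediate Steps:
I = 50 (I = (½)*100 = 50)
s = 2088 (s = 72*(-21 + 50) = 72*29 = 2088)
Q = -1881 (Q = 33*(-57) = -1881)
1/(√(-1*(-10130) + Q)/(-4919) + 20292/s) = 1/(√(-1*(-10130) - 1881)/(-4919) + 20292/2088) = 1/(√(10130 - 1881)*(-1/4919) + 20292*(1/2088)) = 1/(√8249*(-1/4919) + 1691/174) = 1/(-√8249/4919 + 1691/174) = 1/(1691/174 - √8249/4919)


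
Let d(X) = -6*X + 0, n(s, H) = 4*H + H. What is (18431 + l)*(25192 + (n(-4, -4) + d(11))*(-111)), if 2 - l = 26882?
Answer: -293501362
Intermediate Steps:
n(s, H) = 5*H
d(X) = -6*X
l = -26880 (l = 2 - 1*26882 = 2 - 26882 = -26880)
(18431 + l)*(25192 + (n(-4, -4) + d(11))*(-111)) = (18431 - 26880)*(25192 + (5*(-4) - 6*11)*(-111)) = -8449*(25192 + (-20 - 66)*(-111)) = -8449*(25192 - 86*(-111)) = -8449*(25192 + 9546) = -8449*34738 = -293501362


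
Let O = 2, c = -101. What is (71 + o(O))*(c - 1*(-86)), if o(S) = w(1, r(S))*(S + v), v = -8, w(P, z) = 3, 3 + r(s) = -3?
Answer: -795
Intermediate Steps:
r(s) = -6 (r(s) = -3 - 3 = -6)
o(S) = -24 + 3*S (o(S) = 3*(S - 8) = 3*(-8 + S) = -24 + 3*S)
(71 + o(O))*(c - 1*(-86)) = (71 + (-24 + 3*2))*(-101 - 1*(-86)) = (71 + (-24 + 6))*(-101 + 86) = (71 - 18)*(-15) = 53*(-15) = -795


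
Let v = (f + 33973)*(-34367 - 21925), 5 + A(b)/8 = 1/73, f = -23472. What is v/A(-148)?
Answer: 10787981829/728 ≈ 1.4819e+7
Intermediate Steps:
A(b) = -2912/73 (A(b) = -40 + 8/73 = -2912/73)
v = -591122292 (v = (-23472 + 33973)*(-34367 - 21925) = 10501*(-56292) = -591122292)
v/A(-148) = -591122292/(-2912/73) = -591122292*(-73/2912) = 10787981829/728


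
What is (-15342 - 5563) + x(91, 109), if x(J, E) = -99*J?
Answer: -29914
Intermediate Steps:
(-15342 - 5563) + x(91, 109) = (-15342 - 5563) - 99*91 = -20905 - 9009 = -29914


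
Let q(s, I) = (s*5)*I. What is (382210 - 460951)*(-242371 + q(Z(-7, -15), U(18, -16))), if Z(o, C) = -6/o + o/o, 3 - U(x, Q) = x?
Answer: 133668516852/7 ≈ 1.9095e+10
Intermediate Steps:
U(x, Q) = 3 - x
Z(o, C) = 1 - 6/o (Z(o, C) = -6/o + 1 = 1 - 6/o)
q(s, I) = 5*I*s (q(s, I) = (5*s)*I = 5*I*s)
(382210 - 460951)*(-242371 + q(Z(-7, -15), U(18, -16))) = (382210 - 460951)*(-242371 + 5*(3 - 1*18)*((-6 - 7)/(-7))) = -78741*(-242371 + 5*(3 - 18)*(-1/7*(-13))) = -78741*(-242371 + 5*(-15)*(13/7)) = -78741*(-242371 - 975/7) = -78741*(-1697572/7) = 133668516852/7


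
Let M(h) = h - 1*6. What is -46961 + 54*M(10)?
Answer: -46745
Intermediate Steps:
M(h) = -6 + h (M(h) = h - 6 = -6 + h)
-46961 + 54*M(10) = -46961 + 54*(-6 + 10) = -46961 + 54*4 = -46961 + 216 = -46745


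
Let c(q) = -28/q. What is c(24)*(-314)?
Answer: 1099/3 ≈ 366.33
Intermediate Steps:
c(24)*(-314) = -28/24*(-314) = -28*1/24*(-314) = -7/6*(-314) = 1099/3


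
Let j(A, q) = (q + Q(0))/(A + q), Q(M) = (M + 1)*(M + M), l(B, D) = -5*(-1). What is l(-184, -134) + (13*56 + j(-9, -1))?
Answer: 7331/10 ≈ 733.10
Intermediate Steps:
l(B, D) = 5
Q(M) = 2*M*(1 + M) (Q(M) = (1 + M)*(2*M) = 2*M*(1 + M))
j(A, q) = q/(A + q) (j(A, q) = (q + 2*0*(1 + 0))/(A + q) = (q + 2*0*1)/(A + q) = (q + 0)/(A + q) = q/(A + q))
l(-184, -134) + (13*56 + j(-9, -1)) = 5 + (13*56 - 1/(-9 - 1)) = 5 + (728 - 1/(-10)) = 5 + (728 - 1*(-⅒)) = 5 + (728 + ⅒) = 5 + 7281/10 = 7331/10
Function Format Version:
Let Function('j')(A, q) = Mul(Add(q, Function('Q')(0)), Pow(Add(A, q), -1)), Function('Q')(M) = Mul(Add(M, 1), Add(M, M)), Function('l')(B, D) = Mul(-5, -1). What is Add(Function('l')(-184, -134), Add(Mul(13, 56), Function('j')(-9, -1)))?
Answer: Rational(7331, 10) ≈ 733.10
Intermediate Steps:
Function('l')(B, D) = 5
Function('Q')(M) = Mul(2, M, Add(1, M)) (Function('Q')(M) = Mul(Add(1, M), Mul(2, M)) = Mul(2, M, Add(1, M)))
Function('j')(A, q) = Mul(q, Pow(Add(A, q), -1)) (Function('j')(A, q) = Mul(Add(q, Mul(2, 0, Add(1, 0))), Pow(Add(A, q), -1)) = Mul(Add(q, Mul(2, 0, 1)), Pow(Add(A, q), -1)) = Mul(Add(q, 0), Pow(Add(A, q), -1)) = Mul(q, Pow(Add(A, q), -1)))
Add(Function('l')(-184, -134), Add(Mul(13, 56), Function('j')(-9, -1))) = Add(5, Add(Mul(13, 56), Mul(-1, Pow(Add(-9, -1), -1)))) = Add(5, Add(728, Mul(-1, Pow(-10, -1)))) = Add(5, Add(728, Mul(-1, Rational(-1, 10)))) = Add(5, Add(728, Rational(1, 10))) = Add(5, Rational(7281, 10)) = Rational(7331, 10)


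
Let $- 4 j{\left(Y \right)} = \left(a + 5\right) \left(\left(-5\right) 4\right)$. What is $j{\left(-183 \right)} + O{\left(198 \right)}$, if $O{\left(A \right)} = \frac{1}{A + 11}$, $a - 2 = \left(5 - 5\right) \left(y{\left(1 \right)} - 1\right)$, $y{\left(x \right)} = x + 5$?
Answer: $\frac{7316}{209} \approx 35.005$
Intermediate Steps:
$y{\left(x \right)} = 5 + x$
$a = 2$ ($a = 2 + \left(5 - 5\right) \left(\left(5 + 1\right) - 1\right) = 2 + 0 \left(6 - 1\right) = 2 + 0 \cdot 5 = 2 + 0 = 2$)
$j{\left(Y \right)} = 35$ ($j{\left(Y \right)} = - \frac{\left(2 + 5\right) \left(\left(-5\right) 4\right)}{4} = - \frac{7 \left(-20\right)}{4} = \left(- \frac{1}{4}\right) \left(-140\right) = 35$)
$O{\left(A \right)} = \frac{1}{11 + A}$
$j{\left(-183 \right)} + O{\left(198 \right)} = 35 + \frac{1}{11 + 198} = 35 + \frac{1}{209} = \frac{7316}{209}$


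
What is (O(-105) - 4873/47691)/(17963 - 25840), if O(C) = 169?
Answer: -8054906/375662007 ≈ -0.021442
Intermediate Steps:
(O(-105) - 4873/47691)/(17963 - 25840) = (169 - 4873/47691)/(17963 - 25840) = (169 - 4873*1/47691)/(-7877) = (169 - 4873/47691)*(-1/7877) = (8054906/47691)*(-1/7877) = -8054906/375662007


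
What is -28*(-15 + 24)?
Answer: -252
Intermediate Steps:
-28*(-15 + 24) = -28*9 = -252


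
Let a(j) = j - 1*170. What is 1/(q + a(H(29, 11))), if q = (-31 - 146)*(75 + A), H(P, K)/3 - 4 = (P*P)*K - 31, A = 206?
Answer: -1/22235 ≈ -4.4974e-5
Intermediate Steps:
H(P, K) = -81 + 3*K*P² (H(P, K) = 12 + 3*((P*P)*K - 31) = 12 + 3*(P²*K - 31) = 12 + 3*(K*P² - 31) = 12 + 3*(-31 + K*P²) = 12 + (-93 + 3*K*P²) = -81 + 3*K*P²)
a(j) = -170 + j (a(j) = j - 170 = -170 + j)
q = -49737 (q = (-31 - 146)*(75 + 206) = -177*281 = -49737)
1/(q + a(H(29, 11))) = 1/(-49737 + (-170 + (-81 + 3*11*29²))) = 1/(-49737 + (-170 + (-81 + 3*11*841))) = 1/(-49737 + (-170 + (-81 + 27753))) = 1/(-49737 + (-170 + 27672)) = 1/(-49737 + 27502) = 1/(-22235) = -1/22235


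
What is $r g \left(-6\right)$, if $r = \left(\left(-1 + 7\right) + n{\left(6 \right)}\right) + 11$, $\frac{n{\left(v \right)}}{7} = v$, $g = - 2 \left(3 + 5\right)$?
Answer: $5664$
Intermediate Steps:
$g = -16$ ($g = \left(-2\right) 8 = -16$)
$n{\left(v \right)} = 7 v$
$r = 59$ ($r = \left(\left(-1 + 7\right) + 7 \cdot 6\right) + 11 = \left(6 + 42\right) + 11 = 48 + 11 = 59$)
$r g \left(-6\right) = 59 \left(-16\right) \left(-6\right) = \left(-944\right) \left(-6\right) = 5664$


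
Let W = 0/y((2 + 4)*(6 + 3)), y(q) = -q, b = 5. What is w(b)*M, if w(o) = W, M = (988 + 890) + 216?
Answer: 0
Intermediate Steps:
M = 2094 (M = 1878 + 216 = 2094)
W = 0 (W = 0/((-(2 + 4)*(6 + 3))) = 0/((-6*9)) = 0/((-1*54)) = 0/(-54) = 0*(-1/54) = 0)
w(o) = 0
w(b)*M = 0*2094 = 0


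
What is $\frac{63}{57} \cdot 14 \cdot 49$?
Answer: $\frac{14406}{19} \approx 758.21$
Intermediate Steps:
$\frac{63}{57} \cdot 14 \cdot 49 = 63 \cdot \frac{1}{57} \cdot 14 \cdot 49 = \frac{21}{19} \cdot 14 \cdot 49 = \frac{294}{19} \cdot 49 = \frac{14406}{19}$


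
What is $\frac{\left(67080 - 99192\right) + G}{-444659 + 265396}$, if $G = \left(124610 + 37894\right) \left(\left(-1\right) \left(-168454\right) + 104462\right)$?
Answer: $- \frac{44349909552}{179263} \approx -2.474 \cdot 10^{5}$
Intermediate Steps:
$G = 44349941664$ ($G = 162504 \left(168454 + 104462\right) = 162504 \cdot 272916 = 44349941664$)
$\frac{\left(67080 - 99192\right) + G}{-444659 + 265396} = \frac{\left(67080 - 99192\right) + 44349941664}{-444659 + 265396} = \frac{\left(67080 - 99192\right) + 44349941664}{-179263} = \left(-32112 + 44349941664\right) \left(- \frac{1}{179263}\right) = 44349909552 \left(- \frac{1}{179263}\right) = - \frac{44349909552}{179263}$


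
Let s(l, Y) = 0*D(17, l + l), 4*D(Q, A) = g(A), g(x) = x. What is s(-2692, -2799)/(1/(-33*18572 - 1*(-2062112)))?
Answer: 0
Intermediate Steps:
D(Q, A) = A/4
s(l, Y) = 0 (s(l, Y) = 0*((l + l)/4) = 0*((2*l)/4) = 0*(l/2) = 0)
s(-2692, -2799)/(1/(-33*18572 - 1*(-2062112))) = 0/(1/(-33*18572 - 1*(-2062112))) = 0/(1/(-612876 + 2062112)) = 0/(1/1449236) = 0*1449236 = 0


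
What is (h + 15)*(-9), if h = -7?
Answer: -72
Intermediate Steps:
(h + 15)*(-9) = (-7 + 15)*(-9) = 8*(-9) = -72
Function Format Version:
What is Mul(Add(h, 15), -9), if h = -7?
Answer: -72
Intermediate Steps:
Mul(Add(h, 15), -9) = Mul(Add(-7, 15), -9) = Mul(8, -9) = -72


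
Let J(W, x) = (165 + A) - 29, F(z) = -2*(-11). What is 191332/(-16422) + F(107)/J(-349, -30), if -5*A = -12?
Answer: -32648831/2841006 ≈ -11.492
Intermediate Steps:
A = 12/5 (A = -1/5*(-12) = 12/5 ≈ 2.4000)
F(z) = 22
J(W, x) = 692/5 (J(W, x) = (165 + 12/5) - 29 = 837/5 - 29 = 692/5)
191332/(-16422) + F(107)/J(-349, -30) = 191332/(-16422) + 22/(692/5) = 191332*(-1/16422) + 22*(5/692) = -95666/8211 + 55/346 = -32648831/2841006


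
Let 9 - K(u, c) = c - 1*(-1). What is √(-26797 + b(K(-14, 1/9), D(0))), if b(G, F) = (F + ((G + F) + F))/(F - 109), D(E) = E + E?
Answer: 2*I*√716346038/327 ≈ 163.7*I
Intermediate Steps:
D(E) = 2*E
K(u, c) = 8 - c (K(u, c) = 9 - (c - 1*(-1)) = 9 - (c + 1) = 9 - (1 + c) = 9 + (-1 - c) = 8 - c)
b(G, F) = (G + 3*F)/(-109 + F) (b(G, F) = (F + ((F + G) + F))/(-109 + F) = (F + (G + 2*F))/(-109 + F) = (G + 3*F)/(-109 + F))
√(-26797 + b(K(-14, 1/9), D(0))) = √(-26797 + ((8 - 1/9) + 3*(2*0))/(-109 + 2*0)) = √(-26797 + ((8 - 1*⅑) + 3*0)/(-109 + 0)) = √(-26797 + ((8 - ⅑) + 0)/(-109)) = √(-26797 - (71/9 + 0)/109) = √(-26797 - 1/109*71/9) = √(-26797 - 71/981) = √(-26287928/981) = 2*I*√716346038/327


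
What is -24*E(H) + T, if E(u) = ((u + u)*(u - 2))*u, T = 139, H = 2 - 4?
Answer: 907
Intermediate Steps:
H = -2
E(u) = 2*u²*(-2 + u) (E(u) = ((2*u)*(-2 + u))*u = (2*u*(-2 + u))*u = 2*u²*(-2 + u))
-24*E(H) + T = -48*(-2)²*(-2 - 2) + 139 = -48*4*(-4) + 139 = -24*(-32) + 139 = 768 + 139 = 907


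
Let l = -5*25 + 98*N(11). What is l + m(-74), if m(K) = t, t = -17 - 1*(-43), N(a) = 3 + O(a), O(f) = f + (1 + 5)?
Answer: 1861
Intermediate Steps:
O(f) = 6 + f (O(f) = f + 6 = 6 + f)
N(a) = 9 + a (N(a) = 3 + (6 + a) = 9 + a)
t = 26 (t = -17 + 43 = 26)
m(K) = 26
l = 1835 (l = -5*25 + 98*(9 + 11) = -125 + 98*20 = -125 + 1960 = 1835)
l + m(-74) = 1835 + 26 = 1861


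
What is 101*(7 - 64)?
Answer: -5757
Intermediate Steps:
101*(7 - 64) = 101*(-57) = -5757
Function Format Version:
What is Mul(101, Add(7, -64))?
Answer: -5757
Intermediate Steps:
Mul(101, Add(7, -64)) = Mul(101, -57) = -5757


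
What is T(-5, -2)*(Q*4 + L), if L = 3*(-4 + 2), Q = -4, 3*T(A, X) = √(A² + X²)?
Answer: -22*√29/3 ≈ -39.491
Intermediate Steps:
T(A, X) = √(A² + X²)/3
L = -6 (L = 3*(-2) = -6)
T(-5, -2)*(Q*4 + L) = (√((-5)² + (-2)²)/3)*(-4*4 - 6) = (√(25 + 4)/3)*(-16 - 6) = (√29/3)*(-22) = -22*√29/3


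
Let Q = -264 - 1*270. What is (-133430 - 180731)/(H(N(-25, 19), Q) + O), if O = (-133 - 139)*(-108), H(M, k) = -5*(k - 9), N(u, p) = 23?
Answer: -314161/32091 ≈ -9.7897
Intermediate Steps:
Q = -534 (Q = -264 - 270 = -534)
H(M, k) = 45 - 5*k (H(M, k) = -5*(-9 + k) = 45 - 5*k)
O = 29376 (O = -272*(-108) = 29376)
(-133430 - 180731)/(H(N(-25, 19), Q) + O) = (-133430 - 180731)/((45 - 5*(-534)) + 29376) = -314161/((45 + 2670) + 29376) = -314161/(2715 + 29376) = -314161/32091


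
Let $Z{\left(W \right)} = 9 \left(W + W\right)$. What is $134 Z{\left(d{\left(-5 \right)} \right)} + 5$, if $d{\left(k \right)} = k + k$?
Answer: $-24115$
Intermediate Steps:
$d{\left(k \right)} = 2 k$
$Z{\left(W \right)} = 18 W$ ($Z{\left(W \right)} = 9 \cdot 2 W = 18 W$)
$134 Z{\left(d{\left(-5 \right)} \right)} + 5 = 134 \cdot 18 \cdot 2 \left(-5\right) + 5 = 134 \cdot 18 \left(-10\right) + 5 = 134 \left(-180\right) + 5 = -24120 + 5 = -24115$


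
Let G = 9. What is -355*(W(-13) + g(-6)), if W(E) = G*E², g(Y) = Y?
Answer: -537825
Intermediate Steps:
W(E) = 9*E²
-355*(W(-13) + g(-6)) = -355*(9*(-13)² - 6) = -355*(9*169 - 6) = -355*(1521 - 6) = -355*1515 = -537825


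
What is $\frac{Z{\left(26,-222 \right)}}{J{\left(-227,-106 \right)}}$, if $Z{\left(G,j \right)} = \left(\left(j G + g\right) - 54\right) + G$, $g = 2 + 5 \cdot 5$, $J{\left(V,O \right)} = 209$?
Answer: $- \frac{5773}{209} \approx -27.622$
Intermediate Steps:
$g = 27$ ($g = 2 + 25 = 27$)
$Z{\left(G,j \right)} = -27 + G + G j$ ($Z{\left(G,j \right)} = \left(\left(j G + 27\right) - 54\right) + G = \left(\left(G j + 27\right) - 54\right) + G = \left(\left(27 + G j\right) - 54\right) + G = \left(-27 + G j\right) + G = -27 + G + G j$)
$\frac{Z{\left(26,-222 \right)}}{J{\left(-227,-106 \right)}} = \frac{-27 + 26 + 26 \left(-222\right)}{209} = \left(-27 + 26 - 5772\right) \frac{1}{209} = \left(-5773\right) \frac{1}{209} = - \frac{5773}{209}$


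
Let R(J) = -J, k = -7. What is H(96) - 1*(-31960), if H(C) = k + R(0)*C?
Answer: 31953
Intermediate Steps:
H(C) = -7 (H(C) = -7 + (-1*0)*C = -7 + 0*C = -7 + 0 = -7)
H(96) - 1*(-31960) = -7 - 1*(-31960) = -7 + 31960 = 31953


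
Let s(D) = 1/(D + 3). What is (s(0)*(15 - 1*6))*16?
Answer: 48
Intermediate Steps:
s(D) = 1/(3 + D)
(s(0)*(15 - 1*6))*16 = ((15 - 1*6)/(3 + 0))*16 = ((15 - 6)/3)*16 = ((1/3)*9)*16 = 3*16 = 48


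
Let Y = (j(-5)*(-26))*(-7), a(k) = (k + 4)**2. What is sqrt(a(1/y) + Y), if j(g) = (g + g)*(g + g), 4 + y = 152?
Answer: sqrt(399004449)/148 ≈ 134.97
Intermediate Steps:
y = 148 (y = -4 + 152 = 148)
j(g) = 4*g**2 (j(g) = (2*g)*(2*g) = 4*g**2)
a(k) = (4 + k)**2
Y = 18200 (Y = ((4*(-5)**2)*(-26))*(-7) = ((4*25)*(-26))*(-7) = (100*(-26))*(-7) = -2600*(-7) = 18200)
sqrt(a(1/y) + Y) = sqrt((4 + 1/148)**2 + 18200) = sqrt((593/148)**2 + 18200) = sqrt(351649/21904 + 18200) = sqrt(399004449/21904) = sqrt(399004449)/148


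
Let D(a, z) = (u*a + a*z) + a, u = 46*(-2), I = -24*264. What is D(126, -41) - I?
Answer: -10296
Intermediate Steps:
I = -6336
u = -92
D(a, z) = -91*a + a*z (D(a, z) = (-92*a + a*z) + a = -91*a + a*z)
D(126, -41) - I = 126*(-91 - 41) - 1*(-6336) = 126*(-132) + 6336 = -16632 + 6336 = -10296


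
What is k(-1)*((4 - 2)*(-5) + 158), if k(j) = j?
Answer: -148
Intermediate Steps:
k(-1)*((4 - 2)*(-5) + 158) = -((4 - 2)*(-5) + 158) = -(2*(-5) + 158) = -(-10 + 158) = -1*148 = -148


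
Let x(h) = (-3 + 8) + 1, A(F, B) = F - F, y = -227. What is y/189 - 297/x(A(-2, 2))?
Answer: -19165/378 ≈ -50.701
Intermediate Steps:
A(F, B) = 0
x(h) = 6 (x(h) = 5 + 1 = 6)
y/189 - 297/x(A(-2, 2)) = -227/189 - 297/6 = -227*1/189 - 297*1/6 = -227/189 - 99/2 = -19165/378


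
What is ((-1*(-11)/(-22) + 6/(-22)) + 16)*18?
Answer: 3015/11 ≈ 274.09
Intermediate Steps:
((-1*(-11)/(-22) + 6/(-22)) + 16)*18 = ((11*(-1/22) + 6*(-1/22)) + 16)*18 = ((-½ - 3/11) + 16)*18 = (-17/22 + 16)*18 = (335/22)*18 = 3015/11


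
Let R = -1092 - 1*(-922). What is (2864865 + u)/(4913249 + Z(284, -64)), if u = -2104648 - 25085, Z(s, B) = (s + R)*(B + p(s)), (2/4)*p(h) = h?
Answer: 735132/4970705 ≈ 0.14789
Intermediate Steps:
p(h) = 2*h
R = -170 (R = -1092 + 922 = -170)
Z(s, B) = (-170 + s)*(B + 2*s) (Z(s, B) = (s - 170)*(B + 2*s) = (-170 + s)*(B + 2*s))
u = -2129733
(2864865 + u)/(4913249 + Z(284, -64)) = (2864865 - 2129733)/(4913249 + (-340*284 - 170*(-64) + 2*284² - 64*284)) = 735132/(4913249 + (-96560 + 10880 + 2*80656 - 18176)) = 735132/(4913249 + (-96560 + 10880 + 161312 - 18176)) = 735132/(4913249 + 57456) = 735132/4970705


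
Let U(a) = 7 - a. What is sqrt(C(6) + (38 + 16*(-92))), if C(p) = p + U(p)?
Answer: I*sqrt(1427) ≈ 37.776*I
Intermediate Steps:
C(p) = 7 (C(p) = p + (7 - p) = 7)
sqrt(C(6) + (38 + 16*(-92))) = sqrt(7 + (38 + 16*(-92))) = sqrt(7 + (38 - 1472)) = sqrt(7 - 1434) = sqrt(-1427) = I*sqrt(1427)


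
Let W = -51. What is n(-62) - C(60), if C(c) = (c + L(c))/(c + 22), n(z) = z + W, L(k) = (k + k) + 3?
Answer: -9449/82 ≈ -115.23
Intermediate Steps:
L(k) = 3 + 2*k (L(k) = 2*k + 3 = 3 + 2*k)
n(z) = -51 + z (n(z) = z - 51 = -51 + z)
C(c) = (3 + 3*c)/(22 + c) (C(c) = (c + (3 + 2*c))/(c + 22) = (3 + 3*c)/(22 + c))
n(-62) - C(60) = (-51 - 62) - 3*(1 + 60)/(22 + 60) = -113 - 3*61/82 = -113 - 1*183/82 = -113 - 183/82 = -9449/82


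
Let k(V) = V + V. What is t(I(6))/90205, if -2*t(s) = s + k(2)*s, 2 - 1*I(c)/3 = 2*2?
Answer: 3/18041 ≈ 0.00016629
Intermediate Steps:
k(V) = 2*V
I(c) = -6 (I(c) = 6 - 6*2 = 6 - 3*4 = 6 - 12 = -6)
t(s) = -5*s/2 (t(s) = -(s + (2*2)*s)/2 = -(s + 4*s)/2 = -5*s/2)
t(I(6))/90205 = -5/2*(-6)/90205 = 15*(1/90205) = 3/18041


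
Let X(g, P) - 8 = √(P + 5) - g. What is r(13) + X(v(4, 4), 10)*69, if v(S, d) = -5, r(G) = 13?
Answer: 910 + 69*√15 ≈ 1177.2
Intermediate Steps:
X(g, P) = 8 + √(5 + P) - g (X(g, P) = 8 + (√(P + 5) - g) = 8 + (√(5 + P) - g) = 8 + √(5 + P) - g)
r(13) + X(v(4, 4), 10)*69 = 13 + (8 + √(5 + 10) - 1*(-5))*69 = 13 + (8 + √15 + 5)*69 = 13 + (13 + √15)*69 = 13 + (897 + 69*√15) = 910 + 69*√15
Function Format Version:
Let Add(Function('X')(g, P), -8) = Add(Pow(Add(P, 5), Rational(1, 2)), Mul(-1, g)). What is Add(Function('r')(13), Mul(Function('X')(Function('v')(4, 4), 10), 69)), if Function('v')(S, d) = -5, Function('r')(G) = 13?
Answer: Add(910, Mul(69, Pow(15, Rational(1, 2)))) ≈ 1177.2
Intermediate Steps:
Function('X')(g, P) = Add(8, Pow(Add(5, P), Rational(1, 2)), Mul(-1, g)) (Function('X')(g, P) = Add(8, Add(Pow(Add(P, 5), Rational(1, 2)), Mul(-1, g))) = Add(8, Add(Pow(Add(5, P), Rational(1, 2)), Mul(-1, g))) = Add(8, Pow(Add(5, P), Rational(1, 2)), Mul(-1, g)))
Add(Function('r')(13), Mul(Function('X')(Function('v')(4, 4), 10), 69)) = Add(13, Mul(Add(8, Pow(Add(5, 10), Rational(1, 2)), Mul(-1, -5)), 69)) = Add(13, Mul(Add(8, Pow(15, Rational(1, 2)), 5), 69)) = Add(13, Mul(Add(13, Pow(15, Rational(1, 2))), 69)) = Add(13, Add(897, Mul(69, Pow(15, Rational(1, 2))))) = Add(910, Mul(69, Pow(15, Rational(1, 2))))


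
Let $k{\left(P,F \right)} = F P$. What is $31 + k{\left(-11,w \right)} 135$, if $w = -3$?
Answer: $4486$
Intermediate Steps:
$31 + k{\left(-11,w \right)} 135 = 31 + \left(-3\right) \left(-11\right) 135 = 31 + 33 \cdot 135 = 31 + 4455 = 4486$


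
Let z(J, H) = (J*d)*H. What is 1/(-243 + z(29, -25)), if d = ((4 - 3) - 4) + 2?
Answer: 1/482 ≈ 0.0020747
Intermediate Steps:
d = -1 (d = (1 - 4) + 2 = -3 + 2 = -1)
z(J, H) = -H*J (z(J, H) = (J*(-1))*H = (-J)*H = -H*J)
1/(-243 + z(29, -25)) = 1/(-243 - 1*(-25)*29) = 1/(-243 + 725) = 1/482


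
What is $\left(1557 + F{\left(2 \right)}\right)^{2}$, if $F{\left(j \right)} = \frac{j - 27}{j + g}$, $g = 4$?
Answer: $\frac{86806489}{36} \approx 2.4113 \cdot 10^{6}$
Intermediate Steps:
$F{\left(j \right)} = \frac{-27 + j}{4 + j}$ ($F{\left(j \right)} = \frac{j - 27}{j + 4} = \frac{-27 + j}{4 + j}$)
$\left(1557 + F{\left(2 \right)}\right)^{2} = \left(1557 + \frac{-27 + 2}{4 + 2}\right)^{2} = \left(1557 + \frac{1}{6} \left(-25\right)\right)^{2} = \left(1557 - \frac{25}{6}\right)^{2} = \left(\frac{9317}{6}\right)^{2} = \frac{86806489}{36}$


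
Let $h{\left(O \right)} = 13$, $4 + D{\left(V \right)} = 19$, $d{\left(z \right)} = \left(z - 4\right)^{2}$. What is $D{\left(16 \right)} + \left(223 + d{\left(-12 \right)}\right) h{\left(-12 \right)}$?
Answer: $6242$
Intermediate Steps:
$d{\left(z \right)} = \left(-4 + z\right)^{2}$
$D{\left(V \right)} = 15$ ($D{\left(V \right)} = -4 + 19 = 15$)
$D{\left(16 \right)} + \left(223 + d{\left(-12 \right)}\right) h{\left(-12 \right)} = 15 + \left(223 + \left(-4 - 12\right)^{2}\right) 13 = 15 + \left(223 + \left(-16\right)^{2}\right) 13 = 15 + \left(223 + 256\right) 13 = 15 + 479 \cdot 13 = 15 + 6227 = 6242$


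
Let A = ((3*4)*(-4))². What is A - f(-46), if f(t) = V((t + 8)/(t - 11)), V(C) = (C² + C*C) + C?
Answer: 20722/9 ≈ 2302.4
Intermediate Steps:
V(C) = C + 2*C² (V(C) = (C² + C²) + C = 2*C² + C = C + 2*C²)
f(t) = (1 + 2*(8 + t)/(-11 + t))*(8 + t)/(-11 + t) (f(t) = ((t + 8)/(t - 11))*(1 + 2*((t + 8)/(t - 11))) = ((8 + t)/(-11 + t))*(1 + 2*((8 + t)/(-11 + t))) = ((8 + t)/(-11 + t))*(1 + 2*(8 + t)/(-11 + t)) = (1 + 2*(8 + t)/(-11 + t))*(8 + t)/(-11 + t))
A = 2304 (A = (12*(-4))² = (-48)² = 2304)
A - f(-46) = 2304 - (5 + 3*(-46))*(8 - 46)/(-11 - 46)² = 2304 - (5 - 138)*(-38)/(-57)² = 2304 - (-133)*(-38)/3249 = 2304 - 1*14/9 = 2304 - 14/9 = 20722/9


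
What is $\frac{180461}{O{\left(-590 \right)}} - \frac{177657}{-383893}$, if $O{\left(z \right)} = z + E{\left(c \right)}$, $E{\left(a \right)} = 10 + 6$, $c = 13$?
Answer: $- \frac{69175739555}{220354582} \approx -313.93$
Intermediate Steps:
$E{\left(a \right)} = 16$
$O{\left(z \right)} = 16 + z$ ($O{\left(z \right)} = z + 16 = 16 + z$)
$\frac{180461}{O{\left(-590 \right)}} - \frac{177657}{-383893} = \frac{180461}{16 - 590} - \frac{177657}{-383893} = \frac{180461}{-574} - - \frac{177657}{383893} = 180461 \left(- \frac{1}{574}\right) + \frac{177657}{383893} = - \frac{180461}{574} + \frac{177657}{383893} = - \frac{69175739555}{220354582}$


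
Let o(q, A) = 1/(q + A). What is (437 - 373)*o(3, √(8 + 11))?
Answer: -96/5 + 32*√19/5 ≈ 8.6970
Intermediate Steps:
o(q, A) = 1/(A + q)
(437 - 373)*o(3, √(8 + 11)) = (437 - 373)/(√(8 + 11) + 3) = 64/(√19 + 3) = 64/(3 + √19)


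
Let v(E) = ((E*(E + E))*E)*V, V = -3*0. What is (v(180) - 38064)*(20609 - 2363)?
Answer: -694515744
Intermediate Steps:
V = 0
v(E) = 0 (v(E) = ((E*(E + E))*E)*0 = ((E*(2*E))*E)*0 = ((2*E²)*E)*0 = (2*E³)*0 = 0)
(v(180) - 38064)*(20609 - 2363) = (0 - 38064)*(20609 - 2363) = -38064*18246 = -694515744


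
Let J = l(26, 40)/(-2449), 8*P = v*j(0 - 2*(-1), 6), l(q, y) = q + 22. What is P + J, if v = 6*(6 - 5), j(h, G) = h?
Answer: 7251/4898 ≈ 1.4804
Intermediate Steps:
l(q, y) = 22 + q
v = 6 (v = 6*1 = 6)
P = 3/2 (P = (6*(0 - 2*(-1)))/8 = (6*(0 + 2))/8 = (6*2)/8 = (⅛)*12 = 3/2 ≈ 1.5000)
J = -48/2449 (J = (22 + 26)/(-2449) = 48*(-1/2449) = -48/2449 ≈ -0.019600)
P + J = 3/2 - 48/2449 = 7251/4898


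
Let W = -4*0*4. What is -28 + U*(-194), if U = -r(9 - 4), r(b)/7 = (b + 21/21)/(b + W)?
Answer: 8008/5 ≈ 1601.6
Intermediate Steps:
W = 0 (W = 0*4 = 0)
r(b) = 7*(1 + b)/b (r(b) = 7*((b + 21/21)/(b + 0)) = 7*((b + 21*(1/21))/b) = 7*((b + 1)/b) = 7*((1 + b)/b) = 7*(1 + b)/b)
U = -42/5 (U = -(7 + 7/(9 - 4)) = -(7 + 7/5) = -1*42/5 = -42/5 ≈ -8.4000)
-28 + U*(-194) = -28 - 42/5*(-194) = -28 + 8148/5 = 8008/5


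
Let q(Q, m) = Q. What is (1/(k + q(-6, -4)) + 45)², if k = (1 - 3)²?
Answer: 7921/4 ≈ 1980.3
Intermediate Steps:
k = 4 (k = (-2)² = 4)
(1/(k + q(-6, -4)) + 45)² = (1/(4 - 6) + 45)² = (1/(-2) + 45)² = (-½ + 45)² = (89/2)² = 7921/4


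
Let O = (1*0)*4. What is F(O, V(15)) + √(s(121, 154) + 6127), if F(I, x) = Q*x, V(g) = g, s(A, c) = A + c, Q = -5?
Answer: -75 + √6402 ≈ 5.0125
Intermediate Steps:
O = 0 (O = 0*4 = 0)
F(I, x) = -5*x
F(O, V(15)) + √(s(121, 154) + 6127) = -5*15 + √((121 + 154) + 6127) = -75 + √(275 + 6127) = -75 + √6402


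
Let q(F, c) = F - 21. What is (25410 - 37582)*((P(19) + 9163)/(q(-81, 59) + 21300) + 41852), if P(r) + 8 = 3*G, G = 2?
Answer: -5399425297702/10599 ≈ -5.0943e+8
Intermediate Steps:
q(F, c) = -21 + F
P(r) = -2 (P(r) = -8 + 3*2 = -8 + 6 = -2)
(25410 - 37582)*((P(19) + 9163)/(q(-81, 59) + 21300) + 41852) = (25410 - 37582)*((-2 + 9163)/((-21 - 81) + 21300) + 41852) = -12172*(9161/(-102 + 21300) + 41852) = -12172*(9161/21198 + 41852) = -12172*887187857/21198 = -5399425297702/10599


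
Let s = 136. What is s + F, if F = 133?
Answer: 269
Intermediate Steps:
s + F = 136 + 133 = 269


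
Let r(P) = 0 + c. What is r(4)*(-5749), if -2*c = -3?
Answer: -17247/2 ≈ -8623.5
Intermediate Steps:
c = 3/2 (c = -1/2*(-3) = 3/2 ≈ 1.5000)
r(P) = 3/2 (r(P) = 0 + 3/2 = 3/2)
r(4)*(-5749) = (3/2)*(-5749) = -17247/2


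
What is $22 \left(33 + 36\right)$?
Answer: $1518$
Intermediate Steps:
$22 \left(33 + 36\right) = 22 \cdot 69 = 1518$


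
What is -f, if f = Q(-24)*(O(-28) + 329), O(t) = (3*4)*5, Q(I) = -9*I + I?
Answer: -74688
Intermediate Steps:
Q(I) = -8*I
O(t) = 60 (O(t) = 12*5 = 60)
f = 74688 (f = (-8*(-24))*(60 + 329) = 192*389 = 74688)
-f = -1*74688 = -74688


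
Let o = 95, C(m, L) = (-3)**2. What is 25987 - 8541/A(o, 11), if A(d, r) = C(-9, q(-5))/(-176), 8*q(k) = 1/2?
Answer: 193011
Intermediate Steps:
q(k) = 1/16 (q(k) = (1/8)/2 = (1/8)*(1/2) = 1/16)
C(m, L) = 9
A(d, r) = -9/176 (A(d, r) = 9/(-176) = 9*(-1/176) = -9/176)
25987 - 8541/A(o, 11) = 25987 - 8541/(-9/176) = 25987 - 8541*(-176/9) = 25987 + 167024 = 193011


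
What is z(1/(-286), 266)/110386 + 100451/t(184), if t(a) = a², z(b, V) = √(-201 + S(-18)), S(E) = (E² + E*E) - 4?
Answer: 100451/33856 + √443/110386 ≈ 2.9672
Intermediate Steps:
S(E) = -4 + 2*E² (S(E) = (E² + E²) - 4 = 2*E² - 4 = -4 + 2*E²)
z(b, V) = √443 (z(b, V) = √(-201 + (-4 + 2*(-18)²)) = √(-201 + (-4 + 2*324)) = √(-201 + (-4 + 648)) = √(-201 + 644) = √443)
z(1/(-286), 266)/110386 + 100451/t(184) = √443/110386 + 100451/(184²) = √443*(1/110386) + 100451/33856 = √443/110386 + 100451*(1/33856) = √443/110386 + 100451/33856 = 100451/33856 + √443/110386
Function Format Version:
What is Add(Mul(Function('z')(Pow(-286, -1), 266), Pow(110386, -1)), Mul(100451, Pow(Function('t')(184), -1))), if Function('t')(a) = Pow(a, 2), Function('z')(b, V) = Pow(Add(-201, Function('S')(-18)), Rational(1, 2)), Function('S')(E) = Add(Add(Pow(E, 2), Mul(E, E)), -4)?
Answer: Add(Rational(100451, 33856), Mul(Rational(1, 110386), Pow(443, Rational(1, 2)))) ≈ 2.9672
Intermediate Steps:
Function('S')(E) = Add(-4, Mul(2, Pow(E, 2))) (Function('S')(E) = Add(Add(Pow(E, 2), Pow(E, 2)), -4) = Add(Mul(2, Pow(E, 2)), -4) = Add(-4, Mul(2, Pow(E, 2))))
Function('z')(b, V) = Pow(443, Rational(1, 2)) (Function('z')(b, V) = Pow(Add(-201, Add(-4, Mul(2, Pow(-18, 2)))), Rational(1, 2)) = Pow(Add(-201, Add(-4, Mul(2, 324))), Rational(1, 2)) = Pow(Add(-201, Add(-4, 648)), Rational(1, 2)) = Pow(Add(-201, 644), Rational(1, 2)) = Pow(443, Rational(1, 2)))
Add(Mul(Function('z')(Pow(-286, -1), 266), Pow(110386, -1)), Mul(100451, Pow(Function('t')(184), -1))) = Add(Mul(Pow(443, Rational(1, 2)), Pow(110386, -1)), Mul(100451, Pow(Pow(184, 2), -1))) = Add(Mul(Pow(443, Rational(1, 2)), Rational(1, 110386)), Mul(100451, Pow(33856, -1))) = Add(Mul(Rational(1, 110386), Pow(443, Rational(1, 2))), Mul(100451, Rational(1, 33856))) = Add(Mul(Rational(1, 110386), Pow(443, Rational(1, 2))), Rational(100451, 33856)) = Add(Rational(100451, 33856), Mul(Rational(1, 110386), Pow(443, Rational(1, 2))))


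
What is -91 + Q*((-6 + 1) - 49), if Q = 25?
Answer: -1441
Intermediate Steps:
-91 + Q*((-6 + 1) - 49) = -91 + 25*((-6 + 1) - 49) = -91 + 25*(-5 - 49) = -91 + 25*(-54) = -91 - 1350 = -1441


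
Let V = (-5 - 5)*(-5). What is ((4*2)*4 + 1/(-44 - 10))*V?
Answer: 43175/27 ≈ 1599.1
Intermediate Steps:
V = 50 (V = -10*(-5) = 50)
((4*2)*4 + 1/(-44 - 10))*V = ((4*2)*4 + 1/(-44 - 10))*50 = (8*4 + 1/(-54))*50 = (32 - 1/54)*50 = (1727/54)*50 = 43175/27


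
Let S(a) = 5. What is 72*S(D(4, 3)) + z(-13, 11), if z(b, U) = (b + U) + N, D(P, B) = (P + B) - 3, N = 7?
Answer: 365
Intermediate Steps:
D(P, B) = -3 + B + P (D(P, B) = (B + P) - 3 = -3 + B + P)
z(b, U) = 7 + U + b (z(b, U) = (b + U) + 7 = (U + b) + 7 = 7 + U + b)
72*S(D(4, 3)) + z(-13, 11) = 72*5 + (7 + 11 - 13) = 360 + 5 = 365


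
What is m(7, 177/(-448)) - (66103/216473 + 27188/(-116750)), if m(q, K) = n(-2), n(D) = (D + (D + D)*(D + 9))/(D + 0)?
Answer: 188633141962/12636611375 ≈ 14.928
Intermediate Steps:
n(D) = (D + 2*D*(9 + D))/D (n(D) = (D + (2*D)*(9 + D))/D = (D + 2*D*(9 + D))/D)
m(q, K) = 15 (m(q, K) = 19 + 2*(-2) = 19 - 4 = 15)
m(7, 177/(-448)) - (66103/216473 + 27188/(-116750)) = 15 - (66103/216473 + 27188/(-116750)) = 15 - (66103*(1/216473) + 27188*(-1/116750)) = 15 - (66103/216473 - 13594/58375) = 15 - 1*916028663/12636611375 = 15 - 916028663/12636611375 = 188633141962/12636611375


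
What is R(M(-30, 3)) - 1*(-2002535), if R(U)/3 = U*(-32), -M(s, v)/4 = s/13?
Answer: 26021435/13 ≈ 2.0016e+6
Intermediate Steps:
M(s, v) = -4*s/13
R(U) = -96*U (R(U) = 3*(U*(-32)) = 3*(-32*U) = -96*U)
R(M(-30, 3)) - 1*(-2002535) = -(-384)*(-30)/13 - 1*(-2002535) = -96*120/13 + 2002535 = -11520/13 + 2002535 = 26021435/13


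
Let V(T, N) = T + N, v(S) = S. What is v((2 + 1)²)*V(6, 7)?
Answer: 117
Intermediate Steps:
V(T, N) = N + T
v((2 + 1)²)*V(6, 7) = (2 + 1)²*(7 + 6) = 3²*13 = 9*13 = 117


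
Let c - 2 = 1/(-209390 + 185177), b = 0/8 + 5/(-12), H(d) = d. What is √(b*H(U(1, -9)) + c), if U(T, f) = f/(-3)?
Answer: √1758711255/48426 ≈ 0.86600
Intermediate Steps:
U(T, f) = -f/3 (U(T, f) = f*(-⅓) = -f/3)
b = -5/12 (b = 0*(⅛) + 5*(-1/12) = 0 - 5/12 = -5/12 ≈ -0.41667)
c = 48425/24213 (c = 2 + 1/(-209390 + 185177) = 2 + 1/(-24213) = 2 - 1/24213 = 48425/24213 ≈ 2.0000)
√(b*H(U(1, -9)) + c) = √(-(-5)*(-9)/36 + 48425/24213) = √(-5/12*3 + 48425/24213) = √(-5/4 + 48425/24213) = √(72635/96852) = √1758711255/48426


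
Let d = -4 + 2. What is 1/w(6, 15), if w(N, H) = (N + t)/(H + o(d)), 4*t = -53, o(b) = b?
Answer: -52/29 ≈ -1.7931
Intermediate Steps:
d = -2
t = -53/4 (t = (¼)*(-53) = -53/4 ≈ -13.250)
w(N, H) = (-53/4 + N)/(-2 + H) (w(N, H) = (N - 53/4)/(H - 2) = (-53/4 + N)/(-2 + H))
1/w(6, 15) = 1/((-53/4 + 6)/(-2 + 15)) = 1/(-29/4/13) = 1/((1/13)*(-29/4)) = 1/(-29/52) = -52/29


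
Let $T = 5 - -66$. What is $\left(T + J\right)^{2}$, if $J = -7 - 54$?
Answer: $100$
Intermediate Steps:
$J = -61$ ($J = -7 - 54 = -61$)
$T = 71$ ($T = 5 + 66 = 71$)
$\left(T + J\right)^{2} = \left(71 - 61\right)^{2} = 10^{2} = 100$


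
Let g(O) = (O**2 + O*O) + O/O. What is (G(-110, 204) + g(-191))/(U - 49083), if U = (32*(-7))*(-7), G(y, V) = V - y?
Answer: -73277/47515 ≈ -1.5422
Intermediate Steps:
g(O) = 1 + 2*O**2 (g(O) = (O**2 + O**2) + 1 = 2*O**2 + 1 = 1 + 2*O**2)
U = 1568 (U = -224*(-7) = 1568)
(G(-110, 204) + g(-191))/(U - 49083) = ((204 - 1*(-110)) + (1 + 2*(-191)**2))/(1568 - 49083) = ((204 + 110) + (1 + 2*36481))/(-47515) = (314 + (1 + 72962))*(-1/47515) = (314 + 72963)*(-1/47515) = 73277*(-1/47515) = -73277/47515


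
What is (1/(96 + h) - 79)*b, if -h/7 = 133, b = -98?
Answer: 6464668/835 ≈ 7742.1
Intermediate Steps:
h = -931 (h = -7*133 = -931)
(1/(96 + h) - 79)*b = (1/(96 - 931) - 79)*(-98) = (1/(-835) - 79)*(-98) = (-1/835 - 79)*(-98) = -65966/835*(-98) = 6464668/835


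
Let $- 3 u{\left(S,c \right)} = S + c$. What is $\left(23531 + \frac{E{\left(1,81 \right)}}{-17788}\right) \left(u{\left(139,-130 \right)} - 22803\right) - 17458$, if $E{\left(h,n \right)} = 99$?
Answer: $- \frac{4773101330039}{8894} \approx -5.3667 \cdot 10^{8}$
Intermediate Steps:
$u{\left(S,c \right)} = - \frac{S}{3} - \frac{c}{3}$ ($u{\left(S,c \right)} = - \frac{S + c}{3} = - \frac{S}{3} - \frac{c}{3}$)
$\left(23531 + \frac{E{\left(1,81 \right)}}{-17788}\right) \left(u{\left(139,-130 \right)} - 22803\right) - 17458 = \left(23531 + \frac{99}{-17788}\right) \left(\left(\left(- \frac{1}{3}\right) 139 - - \frac{130}{3}\right) - 22803\right) - 17458 = \left(23531 + 99 \left(- \frac{1}{17788}\right)\right) \left(\left(- \frac{139}{3} + \frac{130}{3}\right) - 22803\right) - 17458 = \left(23531 - \frac{99}{17788}\right) \left(-3 - 22803\right) - 17458 = \frac{418569329}{17788} \left(-22806\right) - 17458 = - \frac{4772946058587}{8894} - 17458 = - \frac{4773101330039}{8894}$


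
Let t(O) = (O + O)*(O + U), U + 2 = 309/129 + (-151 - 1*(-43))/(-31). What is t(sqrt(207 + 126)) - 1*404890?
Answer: -404224 + 31026*sqrt(37)/1333 ≈ -4.0408e+5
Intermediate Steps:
U = 5171/1333 (U = -2 + (309/129 + (-151 - 1*(-43))/(-31)) = -2 + (309*(1/129) + (-151 + 43)*(-1/31)) = -2 + (103/43 - 108*(-1/31)) = -2 + (103/43 + 108/31) = -2 + 7837/1333 = 5171/1333 ≈ 3.8792)
t(O) = 2*O*(5171/1333 + O) (t(O) = (O + O)*(O + 5171/1333) = (2*O)*(5171/1333 + O) = 2*O*(5171/1333 + O))
t(sqrt(207 + 126)) - 1*404890 = 2*sqrt(207 + 126)*(5171 + 1333*sqrt(207 + 126))/1333 - 1*404890 = 2*sqrt(333)*(5171 + 1333*sqrt(333))/1333 - 404890 = 2*(3*sqrt(37))*(5171 + 1333*(3*sqrt(37)))/1333 - 404890 = 2*(3*sqrt(37))*(5171 + 3999*sqrt(37))/1333 - 404890 = 6*sqrt(37)*(5171 + 3999*sqrt(37))/1333 - 404890 = -404890 + 6*sqrt(37)*(5171 + 3999*sqrt(37))/1333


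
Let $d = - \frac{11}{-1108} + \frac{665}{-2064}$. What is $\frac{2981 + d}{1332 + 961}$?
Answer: $\frac{1704142639}{1310972304} \approx 1.2999$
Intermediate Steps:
$d = - \frac{178529}{571728}$ ($d = \left(-11\right) \left(- \frac{1}{1108}\right) + 665 \left(- \frac{1}{2064}\right) = \frac{11}{1108} - \frac{665}{2064} = - \frac{178529}{571728} \approx -0.31226$)
$\frac{2981 + d}{1332 + 961} = \frac{2981 - \frac{178529}{571728}}{1332 + 961} = \frac{1704142639}{571728 \cdot 2293} = \frac{1704142639}{571728} \cdot \frac{1}{2293} = \frac{1704142639}{1310972304}$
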